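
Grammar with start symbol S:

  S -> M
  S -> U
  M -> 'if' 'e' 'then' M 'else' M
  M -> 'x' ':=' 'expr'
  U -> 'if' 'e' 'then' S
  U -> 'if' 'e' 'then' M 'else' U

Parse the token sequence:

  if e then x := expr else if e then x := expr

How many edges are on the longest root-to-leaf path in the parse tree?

5

[S [U if e then [M x := expr] else [U if e then [S [M x := expr]]]]]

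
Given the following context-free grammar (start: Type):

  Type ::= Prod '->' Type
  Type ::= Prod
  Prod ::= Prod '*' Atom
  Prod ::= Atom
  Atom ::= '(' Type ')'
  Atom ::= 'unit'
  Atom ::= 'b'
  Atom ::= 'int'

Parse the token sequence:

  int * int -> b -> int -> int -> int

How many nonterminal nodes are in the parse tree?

[Type [Prod [Prod [Atom int]] * [Atom int]] -> [Type [Prod [Atom b]] -> [Type [Prod [Atom int]] -> [Type [Prod [Atom int]] -> [Type [Prod [Atom int]]]]]]]

17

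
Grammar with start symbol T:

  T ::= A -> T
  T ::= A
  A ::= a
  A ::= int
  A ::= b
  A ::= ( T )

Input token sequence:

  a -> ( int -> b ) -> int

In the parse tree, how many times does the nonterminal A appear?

5

[T [A a] -> [T [A ( [T [A int] -> [T [A b]]] )] -> [T [A int]]]]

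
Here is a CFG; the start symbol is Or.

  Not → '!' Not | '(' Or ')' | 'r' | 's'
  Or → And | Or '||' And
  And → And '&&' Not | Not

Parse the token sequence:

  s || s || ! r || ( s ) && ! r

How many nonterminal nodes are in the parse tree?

19

[Or [Or [Or [Or [And [Not s]]] || [And [Not s]]] || [And [Not ! [Not r]]]] || [And [And [Not ( [Or [And [Not s]]] )]] && [Not ! [Not r]]]]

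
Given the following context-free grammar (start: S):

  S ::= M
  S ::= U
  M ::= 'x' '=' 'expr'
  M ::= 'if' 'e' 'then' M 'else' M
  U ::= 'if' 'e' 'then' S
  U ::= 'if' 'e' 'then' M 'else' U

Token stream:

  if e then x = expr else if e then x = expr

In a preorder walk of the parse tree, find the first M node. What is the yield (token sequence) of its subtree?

x = expr

[S [U if e then [M x = expr] else [U if e then [S [M x = expr]]]]]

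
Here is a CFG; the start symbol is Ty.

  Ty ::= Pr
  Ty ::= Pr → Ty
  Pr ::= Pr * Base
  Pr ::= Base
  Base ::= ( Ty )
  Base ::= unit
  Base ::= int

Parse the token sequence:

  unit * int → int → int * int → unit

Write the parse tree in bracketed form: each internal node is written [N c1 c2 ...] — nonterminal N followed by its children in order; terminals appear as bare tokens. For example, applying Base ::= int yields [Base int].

[Ty [Pr [Pr [Base unit]] * [Base int]] → [Ty [Pr [Base int]] → [Ty [Pr [Pr [Base int]] * [Base int]] → [Ty [Pr [Base unit]]]]]]

Ty
Pr → Ty
Pr * Base → Ty
Base * Base → Ty
unit * Base → Ty
unit * int → Ty
unit * int → Pr → Ty
unit * int → Base → Ty
unit * int → int → Ty
unit * int → int → Pr → Ty
unit * int → int → Pr * Base → Ty
unit * int → int → Base * Base → Ty
unit * int → int → int * Base → Ty
unit * int → int → int * int → Ty
unit * int → int → int * int → Pr
unit * int → int → int * int → Base
unit * int → int → int * int → unit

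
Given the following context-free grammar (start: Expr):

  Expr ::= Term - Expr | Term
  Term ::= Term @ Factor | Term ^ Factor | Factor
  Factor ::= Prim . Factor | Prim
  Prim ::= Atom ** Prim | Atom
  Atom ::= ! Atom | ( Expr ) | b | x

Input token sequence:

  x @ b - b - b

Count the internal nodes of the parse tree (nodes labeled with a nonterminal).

[Expr [Term [Term [Factor [Prim [Atom x]]]] @ [Factor [Prim [Atom b]]]] - [Expr [Term [Factor [Prim [Atom b]]]] - [Expr [Term [Factor [Prim [Atom b]]]]]]]

19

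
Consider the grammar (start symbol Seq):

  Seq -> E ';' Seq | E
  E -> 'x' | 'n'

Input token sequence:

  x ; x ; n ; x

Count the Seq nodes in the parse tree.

4

[Seq [E x] ; [Seq [E x] ; [Seq [E n] ; [Seq [E x]]]]]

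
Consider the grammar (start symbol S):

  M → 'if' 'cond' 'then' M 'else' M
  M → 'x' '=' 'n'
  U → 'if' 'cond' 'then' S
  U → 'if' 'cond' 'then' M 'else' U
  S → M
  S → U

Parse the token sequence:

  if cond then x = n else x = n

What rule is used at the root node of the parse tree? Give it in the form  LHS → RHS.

[S [M if cond then [M x = n] else [M x = n]]]

S → M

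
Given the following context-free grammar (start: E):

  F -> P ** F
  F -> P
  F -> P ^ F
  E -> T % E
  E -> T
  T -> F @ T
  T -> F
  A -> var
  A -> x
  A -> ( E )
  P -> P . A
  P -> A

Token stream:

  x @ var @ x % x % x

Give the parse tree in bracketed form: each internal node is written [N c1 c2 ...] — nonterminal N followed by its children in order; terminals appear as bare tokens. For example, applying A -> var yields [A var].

[E [T [F [P [A x]]] @ [T [F [P [A var]]] @ [T [F [P [A x]]]]]] % [E [T [F [P [A x]]]] % [E [T [F [P [A x]]]]]]]

E
T % E
F @ T % E
P @ T % E
A @ T % E
x @ T % E
x @ F @ T % E
x @ P @ T % E
x @ A @ T % E
x @ var @ T % E
x @ var @ F % E
x @ var @ P % E
x @ var @ A % E
x @ var @ x % E
x @ var @ x % T % E
x @ var @ x % F % E
x @ var @ x % P % E
x @ var @ x % A % E
x @ var @ x % x % E
x @ var @ x % x % T
x @ var @ x % x % F
x @ var @ x % x % P
x @ var @ x % x % A
x @ var @ x % x % x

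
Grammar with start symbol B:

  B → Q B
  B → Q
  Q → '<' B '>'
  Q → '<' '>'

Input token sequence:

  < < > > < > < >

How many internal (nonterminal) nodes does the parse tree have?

[B [Q < [B [Q < >]] >] [B [Q < >] [B [Q < >]]]]

8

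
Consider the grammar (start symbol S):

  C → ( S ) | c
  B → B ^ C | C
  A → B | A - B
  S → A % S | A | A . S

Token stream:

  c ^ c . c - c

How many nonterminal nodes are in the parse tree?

[S [A [B [B [C c]] ^ [C c]]] . [S [A [A [B [C c]]] - [B [C c]]]]]

13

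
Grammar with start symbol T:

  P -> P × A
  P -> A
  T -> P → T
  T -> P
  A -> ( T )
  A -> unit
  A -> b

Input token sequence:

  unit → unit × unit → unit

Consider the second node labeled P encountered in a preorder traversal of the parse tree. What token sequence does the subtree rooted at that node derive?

unit × unit

[T [P [A unit]] → [T [P [P [A unit]] × [A unit]] → [T [P [A unit]]]]]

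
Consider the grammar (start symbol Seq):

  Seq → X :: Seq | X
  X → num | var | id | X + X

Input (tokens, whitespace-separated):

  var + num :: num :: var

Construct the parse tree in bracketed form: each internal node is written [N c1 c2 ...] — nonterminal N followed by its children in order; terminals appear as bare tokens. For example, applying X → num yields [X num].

Seq
X :: Seq
X + X :: Seq
var + X :: Seq
var + num :: Seq
var + num :: X :: Seq
var + num :: num :: Seq
var + num :: num :: X
var + num :: num :: var

[Seq [X [X var] + [X num]] :: [Seq [X num] :: [Seq [X var]]]]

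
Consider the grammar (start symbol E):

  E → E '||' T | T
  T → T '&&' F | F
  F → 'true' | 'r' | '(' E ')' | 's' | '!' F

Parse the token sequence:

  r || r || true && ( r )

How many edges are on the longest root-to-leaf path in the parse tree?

6

[E [E [E [T [F r]]] || [T [F r]]] || [T [T [F true]] && [F ( [E [T [F r]]] )]]]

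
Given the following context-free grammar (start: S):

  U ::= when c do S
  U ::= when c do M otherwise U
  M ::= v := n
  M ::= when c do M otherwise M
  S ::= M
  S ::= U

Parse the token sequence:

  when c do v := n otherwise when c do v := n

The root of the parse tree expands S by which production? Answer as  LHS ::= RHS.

[S [U when c do [M v := n] otherwise [U when c do [S [M v := n]]]]]

S ::= U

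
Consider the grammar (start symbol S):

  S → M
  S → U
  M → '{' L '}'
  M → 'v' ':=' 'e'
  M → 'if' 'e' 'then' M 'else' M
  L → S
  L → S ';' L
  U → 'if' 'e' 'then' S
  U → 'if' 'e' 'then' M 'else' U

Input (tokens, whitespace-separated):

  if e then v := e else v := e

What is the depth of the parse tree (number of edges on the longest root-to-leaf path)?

3

[S [M if e then [M v := e] else [M v := e]]]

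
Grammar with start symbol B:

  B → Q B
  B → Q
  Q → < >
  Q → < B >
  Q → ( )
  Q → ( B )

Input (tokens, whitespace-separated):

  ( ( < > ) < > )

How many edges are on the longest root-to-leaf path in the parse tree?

6

[B [Q ( [B [Q ( [B [Q < >]] )] [B [Q < >]]] )]]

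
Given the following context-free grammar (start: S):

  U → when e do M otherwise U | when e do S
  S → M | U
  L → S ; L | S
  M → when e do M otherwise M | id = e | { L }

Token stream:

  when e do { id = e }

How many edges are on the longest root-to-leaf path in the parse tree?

[S [U when e do [S [M { [L [S [M id = e]]] }]]]]

7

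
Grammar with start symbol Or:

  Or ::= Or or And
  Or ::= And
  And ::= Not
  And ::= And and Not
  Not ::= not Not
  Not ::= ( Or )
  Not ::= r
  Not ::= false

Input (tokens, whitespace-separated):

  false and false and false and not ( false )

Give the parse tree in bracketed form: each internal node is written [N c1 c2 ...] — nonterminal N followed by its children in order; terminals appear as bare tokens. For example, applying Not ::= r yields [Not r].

[Or [And [And [And [And [Not false]] and [Not false]] and [Not false]] and [Not not [Not ( [Or [And [Not false]]] )]]]]

Or
And
And and Not
And and Not and Not
And and Not and Not and Not
Not and Not and Not and Not
false and Not and Not and Not
false and false and Not and Not
false and false and false and Not
false and false and false and not Not
false and false and false and not ( Or )
false and false and false and not ( And )
false and false and false and not ( Not )
false and false and false and not ( false )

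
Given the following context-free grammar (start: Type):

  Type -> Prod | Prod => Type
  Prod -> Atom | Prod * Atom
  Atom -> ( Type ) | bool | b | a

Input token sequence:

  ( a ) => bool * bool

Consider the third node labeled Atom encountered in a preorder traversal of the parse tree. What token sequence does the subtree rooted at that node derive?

[Type [Prod [Atom ( [Type [Prod [Atom a]]] )]] => [Type [Prod [Prod [Atom bool]] * [Atom bool]]]]

bool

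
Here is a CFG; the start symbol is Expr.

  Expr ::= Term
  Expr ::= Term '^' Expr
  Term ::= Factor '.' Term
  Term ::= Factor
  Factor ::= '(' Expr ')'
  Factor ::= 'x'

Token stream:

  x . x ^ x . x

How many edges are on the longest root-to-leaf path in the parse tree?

5

[Expr [Term [Factor x] . [Term [Factor x]]] ^ [Expr [Term [Factor x] . [Term [Factor x]]]]]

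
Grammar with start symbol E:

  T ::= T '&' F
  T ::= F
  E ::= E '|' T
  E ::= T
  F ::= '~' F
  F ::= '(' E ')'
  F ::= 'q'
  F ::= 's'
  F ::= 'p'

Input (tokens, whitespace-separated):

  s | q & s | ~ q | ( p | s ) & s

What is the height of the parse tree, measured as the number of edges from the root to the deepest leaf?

8

[E [E [E [E [T [F s]]] | [T [T [F q]] & [F s]]] | [T [F ~ [F q]]]] | [T [T [F ( [E [E [T [F p]]] | [T [F s]]] )]] & [F s]]]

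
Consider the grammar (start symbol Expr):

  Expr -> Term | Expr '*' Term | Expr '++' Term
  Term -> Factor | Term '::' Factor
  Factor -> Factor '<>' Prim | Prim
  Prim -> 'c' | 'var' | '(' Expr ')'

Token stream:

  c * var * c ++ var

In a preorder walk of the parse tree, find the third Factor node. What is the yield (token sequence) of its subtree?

c

[Expr [Expr [Expr [Expr [Term [Factor [Prim c]]]] * [Term [Factor [Prim var]]]] * [Term [Factor [Prim c]]]] ++ [Term [Factor [Prim var]]]]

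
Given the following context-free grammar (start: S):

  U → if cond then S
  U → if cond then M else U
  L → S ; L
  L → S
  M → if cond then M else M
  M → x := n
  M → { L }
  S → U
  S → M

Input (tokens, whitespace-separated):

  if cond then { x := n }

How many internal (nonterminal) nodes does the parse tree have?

7

[S [U if cond then [S [M { [L [S [M x := n]]] }]]]]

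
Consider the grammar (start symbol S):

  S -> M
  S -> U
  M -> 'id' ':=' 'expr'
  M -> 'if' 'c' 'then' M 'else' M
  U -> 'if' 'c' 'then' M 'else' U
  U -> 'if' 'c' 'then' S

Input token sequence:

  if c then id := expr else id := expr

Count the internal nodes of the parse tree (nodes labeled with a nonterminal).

[S [M if c then [M id := expr] else [M id := expr]]]

4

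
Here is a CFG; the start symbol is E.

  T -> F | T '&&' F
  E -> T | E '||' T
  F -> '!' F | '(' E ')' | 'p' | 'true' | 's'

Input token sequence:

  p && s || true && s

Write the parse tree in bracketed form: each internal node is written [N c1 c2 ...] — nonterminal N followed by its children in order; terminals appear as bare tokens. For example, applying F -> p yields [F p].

E
E || T
T || T
T && F || T
F && F || T
p && F || T
p && s || T
p && s || T && F
p && s || F && F
p && s || true && F
p && s || true && s

[E [E [T [T [F p]] && [F s]]] || [T [T [F true]] && [F s]]]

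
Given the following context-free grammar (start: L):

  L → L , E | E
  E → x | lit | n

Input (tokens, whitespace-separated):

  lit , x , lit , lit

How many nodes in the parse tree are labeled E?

[L [L [L [L [E lit]] , [E x]] , [E lit]] , [E lit]]

4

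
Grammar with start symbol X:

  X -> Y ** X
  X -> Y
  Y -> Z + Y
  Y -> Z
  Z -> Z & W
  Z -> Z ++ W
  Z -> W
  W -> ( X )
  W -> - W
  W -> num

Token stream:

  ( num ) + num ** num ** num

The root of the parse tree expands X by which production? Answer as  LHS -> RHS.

X -> Y ** X

[X [Y [Z [W ( [X [Y [Z [W num]]]] )]] + [Y [Z [W num]]]] ** [X [Y [Z [W num]]] ** [X [Y [Z [W num]]]]]]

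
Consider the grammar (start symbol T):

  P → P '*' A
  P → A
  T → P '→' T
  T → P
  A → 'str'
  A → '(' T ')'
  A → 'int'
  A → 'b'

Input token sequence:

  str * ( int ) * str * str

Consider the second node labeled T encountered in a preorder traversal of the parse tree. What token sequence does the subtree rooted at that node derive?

[T [P [P [P [P [A str]] * [A ( [T [P [A int]]] )]] * [A str]] * [A str]]]

int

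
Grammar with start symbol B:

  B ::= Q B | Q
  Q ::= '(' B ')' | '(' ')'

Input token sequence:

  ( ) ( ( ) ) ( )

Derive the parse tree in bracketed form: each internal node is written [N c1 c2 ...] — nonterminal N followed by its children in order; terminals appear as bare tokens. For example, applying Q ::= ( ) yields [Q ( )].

[B [Q ( )] [B [Q ( [B [Q ( )]] )] [B [Q ( )]]]]

B
Q B
( ) B
( ) Q B
( ) ( B ) B
( ) ( Q ) B
( ) ( ( ) ) B
( ) ( ( ) ) Q
( ) ( ( ) ) ( )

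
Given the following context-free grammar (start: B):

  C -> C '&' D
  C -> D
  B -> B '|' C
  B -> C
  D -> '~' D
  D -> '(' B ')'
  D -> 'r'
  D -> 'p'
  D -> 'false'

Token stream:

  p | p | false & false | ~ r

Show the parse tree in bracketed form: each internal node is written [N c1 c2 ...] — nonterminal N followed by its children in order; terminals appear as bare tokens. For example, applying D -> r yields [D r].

B
B | C
B | C | C
B | C | C | C
C | C | C | C
D | C | C | C
p | C | C | C
p | D | C | C
p | p | C | C
p | p | C & D | C
p | p | D & D | C
p | p | false & D | C
p | p | false & false | C
p | p | false & false | D
p | p | false & false | ~ D
p | p | false & false | ~ r

[B [B [B [B [C [D p]]] | [C [D p]]] | [C [C [D false]] & [D false]]] | [C [D ~ [D r]]]]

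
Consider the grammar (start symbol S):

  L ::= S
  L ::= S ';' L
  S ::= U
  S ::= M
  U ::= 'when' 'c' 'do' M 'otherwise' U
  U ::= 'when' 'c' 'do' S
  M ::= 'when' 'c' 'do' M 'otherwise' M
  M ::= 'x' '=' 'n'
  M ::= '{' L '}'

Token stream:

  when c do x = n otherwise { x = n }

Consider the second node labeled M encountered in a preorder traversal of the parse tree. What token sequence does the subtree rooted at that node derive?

[S [M when c do [M x = n] otherwise [M { [L [S [M x = n]]] }]]]

x = n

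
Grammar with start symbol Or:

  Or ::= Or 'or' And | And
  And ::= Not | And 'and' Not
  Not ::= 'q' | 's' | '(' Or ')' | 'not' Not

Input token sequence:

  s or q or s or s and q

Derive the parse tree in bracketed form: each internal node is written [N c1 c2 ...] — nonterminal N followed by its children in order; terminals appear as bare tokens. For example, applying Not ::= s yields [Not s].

Or
Or or And
Or or And or And
Or or And or And or And
And or And or And or And
Not or And or And or And
s or And or And or And
s or Not or And or And
s or q or And or And
s or q or Not or And
s or q or s or And
s or q or s or And and Not
s or q or s or Not and Not
s or q or s or s and Not
s or q or s or s and q

[Or [Or [Or [Or [And [Not s]]] or [And [Not q]]] or [And [Not s]]] or [And [And [Not s]] and [Not q]]]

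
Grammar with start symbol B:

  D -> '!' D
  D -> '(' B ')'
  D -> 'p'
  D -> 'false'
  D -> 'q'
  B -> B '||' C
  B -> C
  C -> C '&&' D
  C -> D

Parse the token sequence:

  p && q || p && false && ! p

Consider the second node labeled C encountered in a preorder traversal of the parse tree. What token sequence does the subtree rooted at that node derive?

[B [B [C [C [D p]] && [D q]]] || [C [C [C [D p]] && [D false]] && [D ! [D p]]]]

p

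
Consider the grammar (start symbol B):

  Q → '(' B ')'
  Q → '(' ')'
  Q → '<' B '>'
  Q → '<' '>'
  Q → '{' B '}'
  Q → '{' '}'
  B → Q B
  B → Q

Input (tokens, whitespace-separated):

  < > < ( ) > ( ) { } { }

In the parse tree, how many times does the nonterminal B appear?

6

[B [Q < >] [B [Q < [B [Q ( )]] >] [B [Q ( )] [B [Q { }] [B [Q { }]]]]]]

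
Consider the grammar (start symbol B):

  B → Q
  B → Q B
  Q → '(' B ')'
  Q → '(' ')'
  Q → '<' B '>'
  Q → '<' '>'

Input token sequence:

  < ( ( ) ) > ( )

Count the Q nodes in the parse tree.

[B [Q < [B [Q ( [B [Q ( )]] )]] >] [B [Q ( )]]]

4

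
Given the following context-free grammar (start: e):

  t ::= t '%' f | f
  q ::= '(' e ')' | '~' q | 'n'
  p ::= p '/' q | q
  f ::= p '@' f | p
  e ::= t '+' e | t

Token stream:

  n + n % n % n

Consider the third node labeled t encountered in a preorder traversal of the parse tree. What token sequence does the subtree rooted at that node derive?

n % n

[e [t [f [p [q n]]]] + [e [t [t [t [f [p [q n]]]] % [f [p [q n]]]] % [f [p [q n]]]]]]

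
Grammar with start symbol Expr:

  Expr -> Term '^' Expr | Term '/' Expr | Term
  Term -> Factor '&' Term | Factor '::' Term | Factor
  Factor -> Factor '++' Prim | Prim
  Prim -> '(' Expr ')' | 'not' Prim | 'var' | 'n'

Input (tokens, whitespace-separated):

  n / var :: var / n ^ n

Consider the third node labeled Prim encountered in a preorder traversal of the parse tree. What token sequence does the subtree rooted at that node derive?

[Expr [Term [Factor [Prim n]]] / [Expr [Term [Factor [Prim var]] :: [Term [Factor [Prim var]]]] / [Expr [Term [Factor [Prim n]]] ^ [Expr [Term [Factor [Prim n]]]]]]]

var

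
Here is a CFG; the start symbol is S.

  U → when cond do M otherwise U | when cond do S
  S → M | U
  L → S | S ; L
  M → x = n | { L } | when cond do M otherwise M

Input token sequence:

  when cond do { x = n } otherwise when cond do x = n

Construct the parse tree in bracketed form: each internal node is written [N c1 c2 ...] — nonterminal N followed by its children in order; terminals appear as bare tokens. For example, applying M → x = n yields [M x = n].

[S [U when cond do [M { [L [S [M x = n]]] }] otherwise [U when cond do [S [M x = n]]]]]

S
U
when cond do M otherwise U
when cond do { L } otherwise U
when cond do { S } otherwise U
when cond do { M } otherwise U
when cond do { x = n } otherwise U
when cond do { x = n } otherwise when cond do S
when cond do { x = n } otherwise when cond do M
when cond do { x = n } otherwise when cond do x = n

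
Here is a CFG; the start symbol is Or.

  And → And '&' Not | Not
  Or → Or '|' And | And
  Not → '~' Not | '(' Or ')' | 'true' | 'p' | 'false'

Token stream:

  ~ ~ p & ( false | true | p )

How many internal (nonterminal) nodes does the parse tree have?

16

[Or [And [And [Not ~ [Not ~ [Not p]]]] & [Not ( [Or [Or [Or [And [Not false]]] | [And [Not true]]] | [And [Not p]]] )]]]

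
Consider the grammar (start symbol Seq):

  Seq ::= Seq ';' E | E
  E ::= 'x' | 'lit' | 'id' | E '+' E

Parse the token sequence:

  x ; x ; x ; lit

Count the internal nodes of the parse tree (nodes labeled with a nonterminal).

[Seq [Seq [Seq [Seq [E x]] ; [E x]] ; [E x]] ; [E lit]]

8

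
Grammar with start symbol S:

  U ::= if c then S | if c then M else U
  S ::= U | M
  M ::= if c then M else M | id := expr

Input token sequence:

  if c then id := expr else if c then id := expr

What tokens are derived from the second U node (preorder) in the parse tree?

if c then id := expr

[S [U if c then [M id := expr] else [U if c then [S [M id := expr]]]]]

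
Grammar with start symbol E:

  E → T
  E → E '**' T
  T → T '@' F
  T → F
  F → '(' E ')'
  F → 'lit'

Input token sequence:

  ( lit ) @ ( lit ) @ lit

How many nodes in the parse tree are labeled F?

5

[E [T [T [T [F ( [E [T [F lit]]] )]] @ [F ( [E [T [F lit]]] )]] @ [F lit]]]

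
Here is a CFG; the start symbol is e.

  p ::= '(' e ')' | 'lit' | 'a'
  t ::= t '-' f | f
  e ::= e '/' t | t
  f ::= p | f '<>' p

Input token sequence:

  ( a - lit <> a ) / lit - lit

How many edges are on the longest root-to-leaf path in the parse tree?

[e [e [t [f [p ( [e [t [t [f [p a]]] - [f [f [p lit]] <> [p a]]]] )]]]] / [t [t [f [p lit]]] - [f [p lit]]]]

10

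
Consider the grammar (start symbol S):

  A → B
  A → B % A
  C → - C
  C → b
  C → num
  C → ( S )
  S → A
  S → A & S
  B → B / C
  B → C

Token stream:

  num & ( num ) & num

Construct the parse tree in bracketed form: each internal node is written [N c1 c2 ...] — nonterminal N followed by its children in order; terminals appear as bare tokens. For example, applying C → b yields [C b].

S
A & S
B & S
C & S
num & S
num & A & S
num & B & S
num & C & S
num & ( S ) & S
num & ( A ) & S
num & ( B ) & S
num & ( C ) & S
num & ( num ) & S
num & ( num ) & A
num & ( num ) & B
num & ( num ) & C
num & ( num ) & num

[S [A [B [C num]]] & [S [A [B [C ( [S [A [B [C num]]]] )]]] & [S [A [B [C num]]]]]]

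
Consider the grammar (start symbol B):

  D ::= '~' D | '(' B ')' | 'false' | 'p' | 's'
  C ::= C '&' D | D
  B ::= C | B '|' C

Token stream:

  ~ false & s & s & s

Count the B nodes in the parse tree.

[B [C [C [C [C [D ~ [D false]]] & [D s]] & [D s]] & [D s]]]

1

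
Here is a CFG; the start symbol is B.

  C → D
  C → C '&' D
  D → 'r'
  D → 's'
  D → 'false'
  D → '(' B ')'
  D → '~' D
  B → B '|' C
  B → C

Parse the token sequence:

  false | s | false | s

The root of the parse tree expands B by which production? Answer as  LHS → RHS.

B → B '|' C

[B [B [B [B [C [D false]]] | [C [D s]]] | [C [D false]]] | [C [D s]]]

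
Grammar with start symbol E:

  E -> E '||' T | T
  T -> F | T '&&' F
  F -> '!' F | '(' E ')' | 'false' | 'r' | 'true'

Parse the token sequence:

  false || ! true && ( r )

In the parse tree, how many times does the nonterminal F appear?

[E [E [T [F false]]] || [T [T [F ! [F true]]] && [F ( [E [T [F r]]] )]]]

5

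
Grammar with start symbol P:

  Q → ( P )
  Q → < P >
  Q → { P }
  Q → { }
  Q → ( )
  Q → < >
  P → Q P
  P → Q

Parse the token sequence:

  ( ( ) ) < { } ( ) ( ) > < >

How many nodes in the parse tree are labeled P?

[P [Q ( [P [Q ( )]] )] [P [Q < [P [Q { }] [P [Q ( )] [P [Q ( )]]]] >] [P [Q < >]]]]

7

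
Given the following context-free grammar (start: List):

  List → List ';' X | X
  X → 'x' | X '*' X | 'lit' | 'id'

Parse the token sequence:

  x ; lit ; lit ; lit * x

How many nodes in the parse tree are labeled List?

4

[List [List [List [List [X x]] ; [X lit]] ; [X lit]] ; [X [X lit] * [X x]]]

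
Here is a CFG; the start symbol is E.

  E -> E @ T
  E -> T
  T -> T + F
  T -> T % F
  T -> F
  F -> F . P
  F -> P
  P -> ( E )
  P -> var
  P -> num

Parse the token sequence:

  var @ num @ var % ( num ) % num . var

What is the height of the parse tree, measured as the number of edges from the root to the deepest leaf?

9

[E [E [E [T [F [P var]]]] @ [T [F [P num]]]] @ [T [T [T [F [P var]]] % [F [P ( [E [T [F [P num]]]] )]]] % [F [F [P num]] . [P var]]]]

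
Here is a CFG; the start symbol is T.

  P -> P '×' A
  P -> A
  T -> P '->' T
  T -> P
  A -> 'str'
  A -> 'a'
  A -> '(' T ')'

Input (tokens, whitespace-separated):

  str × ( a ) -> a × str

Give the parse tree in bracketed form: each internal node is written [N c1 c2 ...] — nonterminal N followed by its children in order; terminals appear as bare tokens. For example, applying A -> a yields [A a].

T
P -> T
P × A -> T
A × A -> T
str × A -> T
str × ( T ) -> T
str × ( P ) -> T
str × ( A ) -> T
str × ( a ) -> T
str × ( a ) -> P
str × ( a ) -> P × A
str × ( a ) -> A × A
str × ( a ) -> a × A
str × ( a ) -> a × str

[T [P [P [A str]] × [A ( [T [P [A a]]] )]] -> [T [P [P [A a]] × [A str]]]]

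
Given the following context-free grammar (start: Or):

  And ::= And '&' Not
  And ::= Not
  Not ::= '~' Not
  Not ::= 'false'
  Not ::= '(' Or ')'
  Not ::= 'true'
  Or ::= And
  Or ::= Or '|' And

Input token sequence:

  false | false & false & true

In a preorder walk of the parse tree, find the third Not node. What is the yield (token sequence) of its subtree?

false

[Or [Or [And [Not false]]] | [And [And [And [Not false]] & [Not false]] & [Not true]]]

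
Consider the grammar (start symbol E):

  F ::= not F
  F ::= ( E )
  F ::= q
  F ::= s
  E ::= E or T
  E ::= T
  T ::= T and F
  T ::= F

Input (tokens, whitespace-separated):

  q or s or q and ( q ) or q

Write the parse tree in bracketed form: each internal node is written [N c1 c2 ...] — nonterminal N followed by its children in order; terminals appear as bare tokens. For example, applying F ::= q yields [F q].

[E [E [E [E [T [F q]]] or [T [F s]]] or [T [T [F q]] and [F ( [E [T [F q]]] )]]] or [T [F q]]]

E
E or T
E or T or T
E or T or T or T
T or T or T or T
F or T or T or T
q or T or T or T
q or F or T or T
q or s or T or T
q or s or T and F or T
q or s or F and F or T
q or s or q and F or T
q or s or q and ( E ) or T
q or s or q and ( T ) or T
q or s or q and ( F ) or T
q or s or q and ( q ) or T
q or s or q and ( q ) or F
q or s or q and ( q ) or q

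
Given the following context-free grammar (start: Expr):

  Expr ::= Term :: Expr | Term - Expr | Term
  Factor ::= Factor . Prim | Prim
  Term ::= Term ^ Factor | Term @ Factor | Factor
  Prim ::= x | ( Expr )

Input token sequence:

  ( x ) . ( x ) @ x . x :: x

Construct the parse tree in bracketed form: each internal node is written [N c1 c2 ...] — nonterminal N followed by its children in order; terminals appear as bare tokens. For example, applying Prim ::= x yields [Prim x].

Expr
Term :: Expr
Term @ Factor :: Expr
Factor @ Factor :: Expr
Factor . Prim @ Factor :: Expr
Prim . Prim @ Factor :: Expr
( Expr ) . Prim @ Factor :: Expr
( Term ) . Prim @ Factor :: Expr
( Factor ) . Prim @ Factor :: Expr
( Prim ) . Prim @ Factor :: Expr
( x ) . Prim @ Factor :: Expr
( x ) . ( Expr ) @ Factor :: Expr
( x ) . ( Term ) @ Factor :: Expr
( x ) . ( Factor ) @ Factor :: Expr
( x ) . ( Prim ) @ Factor :: Expr
( x ) . ( x ) @ Factor :: Expr
( x ) . ( x ) @ Factor . Prim :: Expr
( x ) . ( x ) @ Prim . Prim :: Expr
( x ) . ( x ) @ x . Prim :: Expr
( x ) . ( x ) @ x . x :: Expr
( x ) . ( x ) @ x . x :: Term
( x ) . ( x ) @ x . x :: Factor
( x ) . ( x ) @ x . x :: Prim
( x ) . ( x ) @ x . x :: x

[Expr [Term [Term [Factor [Factor [Prim ( [Expr [Term [Factor [Prim x]]]] )]] . [Prim ( [Expr [Term [Factor [Prim x]]]] )]]] @ [Factor [Factor [Prim x]] . [Prim x]]] :: [Expr [Term [Factor [Prim x]]]]]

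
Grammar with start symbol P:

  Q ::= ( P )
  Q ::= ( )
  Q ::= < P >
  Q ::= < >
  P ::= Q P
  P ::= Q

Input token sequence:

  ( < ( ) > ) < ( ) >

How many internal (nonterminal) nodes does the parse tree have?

[P [Q ( [P [Q < [P [Q ( )]] >]] )] [P [Q < [P [Q ( )]] >]]]

10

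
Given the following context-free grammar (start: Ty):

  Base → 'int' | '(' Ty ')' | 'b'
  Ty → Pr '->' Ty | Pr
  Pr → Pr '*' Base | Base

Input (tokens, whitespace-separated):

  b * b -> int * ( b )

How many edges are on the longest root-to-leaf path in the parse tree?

7

[Ty [Pr [Pr [Base b]] * [Base b]] -> [Ty [Pr [Pr [Base int]] * [Base ( [Ty [Pr [Base b]]] )]]]]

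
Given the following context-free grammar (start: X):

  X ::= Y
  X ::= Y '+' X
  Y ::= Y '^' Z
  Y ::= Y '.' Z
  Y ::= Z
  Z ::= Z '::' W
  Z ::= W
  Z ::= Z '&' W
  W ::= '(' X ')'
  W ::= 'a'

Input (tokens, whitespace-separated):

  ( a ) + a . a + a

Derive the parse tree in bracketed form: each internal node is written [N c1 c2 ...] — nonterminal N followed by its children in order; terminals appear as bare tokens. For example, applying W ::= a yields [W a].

X
Y + X
Z + X
W + X
( X ) + X
( Y ) + X
( Z ) + X
( W ) + X
( a ) + X
( a ) + Y + X
( a ) + Y . Z + X
( a ) + Z . Z + X
( a ) + W . Z + X
( a ) + a . Z + X
( a ) + a . W + X
( a ) + a . a + X
( a ) + a . a + Y
( a ) + a . a + Z
( a ) + a . a + W
( a ) + a . a + a

[X [Y [Z [W ( [X [Y [Z [W a]]]] )]]] + [X [Y [Y [Z [W a]]] . [Z [W a]]] + [X [Y [Z [W a]]]]]]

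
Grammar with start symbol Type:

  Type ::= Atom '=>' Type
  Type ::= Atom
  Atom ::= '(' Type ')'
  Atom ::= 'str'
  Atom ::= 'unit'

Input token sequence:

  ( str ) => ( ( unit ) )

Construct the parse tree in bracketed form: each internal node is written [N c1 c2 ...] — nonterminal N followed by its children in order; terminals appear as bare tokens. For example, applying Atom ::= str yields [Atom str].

Type
Atom => Type
( Type ) => Type
( Atom ) => Type
( str ) => Type
( str ) => Atom
( str ) => ( Type )
( str ) => ( Atom )
( str ) => ( ( Type ) )
( str ) => ( ( Atom ) )
( str ) => ( ( unit ) )

[Type [Atom ( [Type [Atom str]] )] => [Type [Atom ( [Type [Atom ( [Type [Atom unit]] )]] )]]]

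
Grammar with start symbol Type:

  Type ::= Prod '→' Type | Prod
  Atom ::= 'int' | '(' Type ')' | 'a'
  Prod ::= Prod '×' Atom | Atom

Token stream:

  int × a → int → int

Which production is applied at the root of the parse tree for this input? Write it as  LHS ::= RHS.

Type ::= Prod '→' Type

[Type [Prod [Prod [Atom int]] × [Atom a]] → [Type [Prod [Atom int]] → [Type [Prod [Atom int]]]]]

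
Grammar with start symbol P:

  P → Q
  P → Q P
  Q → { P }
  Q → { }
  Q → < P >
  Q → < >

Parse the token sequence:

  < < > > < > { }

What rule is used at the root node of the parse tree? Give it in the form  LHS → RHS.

[P [Q < [P [Q < >]] >] [P [Q < >] [P [Q { }]]]]

P → Q P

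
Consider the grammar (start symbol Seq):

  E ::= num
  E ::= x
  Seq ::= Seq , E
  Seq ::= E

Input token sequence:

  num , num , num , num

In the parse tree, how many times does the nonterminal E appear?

4

[Seq [Seq [Seq [Seq [E num]] , [E num]] , [E num]] , [E num]]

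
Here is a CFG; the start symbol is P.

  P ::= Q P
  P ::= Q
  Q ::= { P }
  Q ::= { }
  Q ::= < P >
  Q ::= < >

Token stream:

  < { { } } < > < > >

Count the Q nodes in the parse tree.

[P [Q < [P [Q { [P [Q { }]] }] [P [Q < >] [P [Q < >]]]] >]]

5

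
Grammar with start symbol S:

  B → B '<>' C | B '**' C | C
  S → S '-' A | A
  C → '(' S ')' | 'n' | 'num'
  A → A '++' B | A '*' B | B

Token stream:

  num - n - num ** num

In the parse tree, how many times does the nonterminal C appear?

4

[S [S [S [A [B [C num]]]] - [A [B [C n]]]] - [A [B [B [C num]] ** [C num]]]]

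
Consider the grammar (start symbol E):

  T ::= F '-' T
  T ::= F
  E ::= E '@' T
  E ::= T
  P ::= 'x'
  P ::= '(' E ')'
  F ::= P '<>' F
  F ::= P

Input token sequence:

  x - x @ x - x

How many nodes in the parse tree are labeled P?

4

[E [E [T [F [P x]] - [T [F [P x]]]]] @ [T [F [P x]] - [T [F [P x]]]]]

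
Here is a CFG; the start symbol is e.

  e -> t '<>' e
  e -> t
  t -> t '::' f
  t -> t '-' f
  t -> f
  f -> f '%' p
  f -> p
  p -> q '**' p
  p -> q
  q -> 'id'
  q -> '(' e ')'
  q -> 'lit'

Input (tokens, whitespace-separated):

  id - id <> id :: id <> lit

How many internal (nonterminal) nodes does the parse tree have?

[e [t [t [f [p [q id]]]] - [f [p [q id]]]] <> [e [t [t [f [p [q id]]]] :: [f [p [q id]]]] <> [e [t [f [p [q lit]]]]]]]

23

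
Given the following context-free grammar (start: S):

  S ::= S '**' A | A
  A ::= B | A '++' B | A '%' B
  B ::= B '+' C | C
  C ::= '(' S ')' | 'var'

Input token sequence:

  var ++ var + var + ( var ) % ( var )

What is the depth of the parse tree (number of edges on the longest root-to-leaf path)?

9

[S [A [A [A [B [C var]]] ++ [B [B [B [C var]] + [C var]] + [C ( [S [A [B [C var]]]] )]]] % [B [C ( [S [A [B [C var]]]] )]]]]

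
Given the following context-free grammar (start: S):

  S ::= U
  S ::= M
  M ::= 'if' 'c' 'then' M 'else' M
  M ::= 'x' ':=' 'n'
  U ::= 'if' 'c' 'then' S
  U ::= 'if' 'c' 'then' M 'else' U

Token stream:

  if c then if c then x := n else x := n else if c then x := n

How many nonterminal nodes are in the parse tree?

[S [U if c then [M if c then [M x := n] else [M x := n]] else [U if c then [S [M x := n]]]]]

8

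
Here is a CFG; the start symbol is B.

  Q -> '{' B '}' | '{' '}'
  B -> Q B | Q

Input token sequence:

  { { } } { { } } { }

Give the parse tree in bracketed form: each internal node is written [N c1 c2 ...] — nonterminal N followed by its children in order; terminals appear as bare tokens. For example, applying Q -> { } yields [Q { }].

[B [Q { [B [Q { }]] }] [B [Q { [B [Q { }]] }] [B [Q { }]]]]

B
Q B
{ B } B
{ Q } B
{ { } } B
{ { } } Q B
{ { } } { B } B
{ { } } { Q } B
{ { } } { { } } B
{ { } } { { } } Q
{ { } } { { } } { }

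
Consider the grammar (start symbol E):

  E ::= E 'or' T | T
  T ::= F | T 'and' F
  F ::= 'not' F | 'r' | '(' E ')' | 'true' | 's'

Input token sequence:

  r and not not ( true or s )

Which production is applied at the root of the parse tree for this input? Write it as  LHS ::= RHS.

E ::= T

[E [T [T [F r]] and [F not [F not [F ( [E [E [T [F true]]] or [T [F s]]] )]]]]]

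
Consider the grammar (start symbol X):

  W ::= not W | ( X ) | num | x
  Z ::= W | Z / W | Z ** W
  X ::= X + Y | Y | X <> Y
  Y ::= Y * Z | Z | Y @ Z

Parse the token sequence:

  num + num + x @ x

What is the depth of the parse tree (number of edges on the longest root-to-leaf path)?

6

[X [X [X [Y [Z [W num]]]] + [Y [Z [W num]]]] + [Y [Y [Z [W x]]] @ [Z [W x]]]]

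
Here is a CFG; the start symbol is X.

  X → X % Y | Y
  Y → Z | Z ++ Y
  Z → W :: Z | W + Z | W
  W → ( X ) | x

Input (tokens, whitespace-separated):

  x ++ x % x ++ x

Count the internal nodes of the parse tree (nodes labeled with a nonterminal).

14

[X [X [Y [Z [W x]] ++ [Y [Z [W x]]]]] % [Y [Z [W x]] ++ [Y [Z [W x]]]]]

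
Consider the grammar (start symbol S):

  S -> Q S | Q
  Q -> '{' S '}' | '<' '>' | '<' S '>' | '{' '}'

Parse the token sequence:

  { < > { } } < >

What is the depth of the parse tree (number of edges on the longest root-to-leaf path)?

[S [Q { [S [Q < >] [S [Q { }]]] }] [S [Q < >]]]

5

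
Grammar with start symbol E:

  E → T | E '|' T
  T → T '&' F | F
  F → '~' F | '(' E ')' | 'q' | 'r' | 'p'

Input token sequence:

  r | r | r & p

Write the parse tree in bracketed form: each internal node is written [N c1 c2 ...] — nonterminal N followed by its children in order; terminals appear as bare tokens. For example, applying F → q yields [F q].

[E [E [E [T [F r]]] | [T [F r]]] | [T [T [F r]] & [F p]]]

E
E | T
E | T | T
T | T | T
F | T | T
r | T | T
r | F | T
r | r | T
r | r | T & F
r | r | F & F
r | r | r & F
r | r | r & p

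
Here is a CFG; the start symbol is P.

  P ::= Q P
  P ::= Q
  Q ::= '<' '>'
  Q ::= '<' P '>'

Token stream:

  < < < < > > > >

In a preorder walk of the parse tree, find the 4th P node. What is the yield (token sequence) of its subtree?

[P [Q < [P [Q < [P [Q < [P [Q < >]] >]] >]] >]]

< >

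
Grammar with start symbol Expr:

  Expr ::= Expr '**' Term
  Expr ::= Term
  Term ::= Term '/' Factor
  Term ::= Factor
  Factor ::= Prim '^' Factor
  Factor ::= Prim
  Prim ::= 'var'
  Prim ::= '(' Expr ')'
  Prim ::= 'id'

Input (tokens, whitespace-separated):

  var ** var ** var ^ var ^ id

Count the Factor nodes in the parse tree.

5

[Expr [Expr [Expr [Term [Factor [Prim var]]]] ** [Term [Factor [Prim var]]]] ** [Term [Factor [Prim var] ^ [Factor [Prim var] ^ [Factor [Prim id]]]]]]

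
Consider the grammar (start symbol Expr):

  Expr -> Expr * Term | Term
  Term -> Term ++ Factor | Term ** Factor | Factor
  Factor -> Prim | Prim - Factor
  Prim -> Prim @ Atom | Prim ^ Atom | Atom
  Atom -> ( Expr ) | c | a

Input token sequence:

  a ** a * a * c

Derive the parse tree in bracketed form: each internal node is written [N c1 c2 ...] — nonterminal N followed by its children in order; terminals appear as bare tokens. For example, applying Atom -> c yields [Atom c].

Expr
Expr * Term
Expr * Term * Term
Term * Term * Term
Term ** Factor * Term * Term
Factor ** Factor * Term * Term
Prim ** Factor * Term * Term
Atom ** Factor * Term * Term
a ** Factor * Term * Term
a ** Prim * Term * Term
a ** Atom * Term * Term
a ** a * Term * Term
a ** a * Factor * Term
a ** a * Prim * Term
a ** a * Atom * Term
a ** a * a * Term
a ** a * a * Factor
a ** a * a * Prim
a ** a * a * Atom
a ** a * a * c

[Expr [Expr [Expr [Term [Term [Factor [Prim [Atom a]]]] ** [Factor [Prim [Atom a]]]]] * [Term [Factor [Prim [Atom a]]]]] * [Term [Factor [Prim [Atom c]]]]]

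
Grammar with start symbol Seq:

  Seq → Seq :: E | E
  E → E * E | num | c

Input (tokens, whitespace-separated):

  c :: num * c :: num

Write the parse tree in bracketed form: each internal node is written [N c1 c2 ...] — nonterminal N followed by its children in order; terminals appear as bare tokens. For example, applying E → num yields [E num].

Seq
Seq :: E
Seq :: E :: E
E :: E :: E
c :: E :: E
c :: E * E :: E
c :: num * E :: E
c :: num * c :: E
c :: num * c :: num

[Seq [Seq [Seq [E c]] :: [E [E num] * [E c]]] :: [E num]]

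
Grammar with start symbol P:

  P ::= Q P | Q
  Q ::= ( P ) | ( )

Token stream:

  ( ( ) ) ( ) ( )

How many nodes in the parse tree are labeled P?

[P [Q ( [P [Q ( )]] )] [P [Q ( )] [P [Q ( )]]]]

4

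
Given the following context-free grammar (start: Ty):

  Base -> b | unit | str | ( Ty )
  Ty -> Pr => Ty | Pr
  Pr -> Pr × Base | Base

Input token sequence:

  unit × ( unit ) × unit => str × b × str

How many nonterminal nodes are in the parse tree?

[Ty [Pr [Pr [Pr [Base unit]] × [Base ( [Ty [Pr [Base unit]]] )]] × [Base unit]] => [Ty [Pr [Pr [Pr [Base str]] × [Base b]] × [Base str]]]]

17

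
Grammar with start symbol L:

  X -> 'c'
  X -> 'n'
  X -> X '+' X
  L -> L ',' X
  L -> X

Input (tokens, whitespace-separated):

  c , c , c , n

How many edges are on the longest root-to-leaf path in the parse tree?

[L [L [L [L [X c]] , [X c]] , [X c]] , [X n]]

5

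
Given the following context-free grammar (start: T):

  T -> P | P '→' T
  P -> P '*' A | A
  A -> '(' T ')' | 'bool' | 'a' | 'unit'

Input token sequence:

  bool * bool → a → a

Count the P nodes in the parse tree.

4

[T [P [P [A bool]] * [A bool]] → [T [P [A a]] → [T [P [A a]]]]]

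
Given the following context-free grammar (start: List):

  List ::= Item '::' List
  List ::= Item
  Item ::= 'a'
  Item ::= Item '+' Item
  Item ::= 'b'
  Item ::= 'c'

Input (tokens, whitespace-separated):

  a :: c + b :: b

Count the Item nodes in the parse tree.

[List [Item a] :: [List [Item [Item c] + [Item b]] :: [List [Item b]]]]

5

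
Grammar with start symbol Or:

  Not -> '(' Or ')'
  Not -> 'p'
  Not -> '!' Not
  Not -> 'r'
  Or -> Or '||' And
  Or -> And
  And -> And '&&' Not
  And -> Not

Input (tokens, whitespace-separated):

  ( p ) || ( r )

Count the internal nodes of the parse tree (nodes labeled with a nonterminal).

12

[Or [Or [And [Not ( [Or [And [Not p]]] )]]] || [And [Not ( [Or [And [Not r]]] )]]]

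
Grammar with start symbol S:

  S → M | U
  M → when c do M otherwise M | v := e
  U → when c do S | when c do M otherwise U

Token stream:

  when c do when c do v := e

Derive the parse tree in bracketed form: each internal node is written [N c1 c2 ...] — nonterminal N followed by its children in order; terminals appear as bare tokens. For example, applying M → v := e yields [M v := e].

[S [U when c do [S [U when c do [S [M v := e]]]]]]

S
U
when c do S
when c do U
when c do when c do S
when c do when c do M
when c do when c do v := e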